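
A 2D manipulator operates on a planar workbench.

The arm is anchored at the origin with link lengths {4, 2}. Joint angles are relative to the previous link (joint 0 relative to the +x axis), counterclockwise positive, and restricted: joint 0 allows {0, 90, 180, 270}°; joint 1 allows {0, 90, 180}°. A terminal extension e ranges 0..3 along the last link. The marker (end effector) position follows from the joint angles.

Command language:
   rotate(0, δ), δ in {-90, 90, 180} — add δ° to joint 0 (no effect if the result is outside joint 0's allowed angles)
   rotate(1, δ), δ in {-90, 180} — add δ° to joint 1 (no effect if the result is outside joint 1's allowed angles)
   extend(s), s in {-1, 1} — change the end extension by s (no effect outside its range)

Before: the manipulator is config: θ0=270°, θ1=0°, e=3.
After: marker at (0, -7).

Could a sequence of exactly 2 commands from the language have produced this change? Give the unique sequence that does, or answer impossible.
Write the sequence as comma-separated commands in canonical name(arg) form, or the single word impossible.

from: config: θ0=270°, θ1=0°, e=3
step 1 (extend(-1)): config: θ0=270°, θ1=0°, e=2
step 2 (extend(-1)): config: θ0=270°, θ1=0°, e=1
all 49 alternatives checked — unique.

extend(-1), extend(-1)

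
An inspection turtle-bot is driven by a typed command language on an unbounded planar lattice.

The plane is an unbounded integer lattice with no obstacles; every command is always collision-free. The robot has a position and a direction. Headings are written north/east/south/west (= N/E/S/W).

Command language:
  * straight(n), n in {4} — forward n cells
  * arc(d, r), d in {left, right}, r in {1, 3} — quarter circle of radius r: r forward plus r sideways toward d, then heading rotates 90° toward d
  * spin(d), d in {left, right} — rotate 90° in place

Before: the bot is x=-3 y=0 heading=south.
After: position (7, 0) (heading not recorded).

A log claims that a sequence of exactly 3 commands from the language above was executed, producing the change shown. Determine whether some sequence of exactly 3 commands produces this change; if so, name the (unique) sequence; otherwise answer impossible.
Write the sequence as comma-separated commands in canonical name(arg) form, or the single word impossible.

arc(left, 3), straight(4), arc(left, 3)

initial: x=-3 y=0 heading=south
[1] after arc(left, 3): x=0 y=-3 heading=east
[2] after straight(4): x=4 y=-3 heading=east
[3] after arc(left, 3): x=7 y=0 heading=north
no rival 3-sequence matches.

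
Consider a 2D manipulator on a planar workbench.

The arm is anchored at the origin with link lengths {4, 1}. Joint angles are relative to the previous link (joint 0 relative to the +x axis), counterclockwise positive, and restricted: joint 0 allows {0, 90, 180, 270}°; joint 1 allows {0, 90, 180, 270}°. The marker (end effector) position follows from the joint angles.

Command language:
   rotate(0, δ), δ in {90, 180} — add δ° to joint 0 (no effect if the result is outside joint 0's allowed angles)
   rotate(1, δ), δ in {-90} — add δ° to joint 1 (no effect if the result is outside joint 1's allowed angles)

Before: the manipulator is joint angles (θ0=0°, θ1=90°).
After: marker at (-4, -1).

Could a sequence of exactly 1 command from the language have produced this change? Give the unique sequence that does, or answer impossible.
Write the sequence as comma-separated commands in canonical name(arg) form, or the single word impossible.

rotate(0, 180)

from: joint angles (θ0=0°, θ1=90°)
t=1 rotate(0, 180) ⇒ joint angles (θ0=180°, θ1=90°)
all 3 alternatives checked — unique.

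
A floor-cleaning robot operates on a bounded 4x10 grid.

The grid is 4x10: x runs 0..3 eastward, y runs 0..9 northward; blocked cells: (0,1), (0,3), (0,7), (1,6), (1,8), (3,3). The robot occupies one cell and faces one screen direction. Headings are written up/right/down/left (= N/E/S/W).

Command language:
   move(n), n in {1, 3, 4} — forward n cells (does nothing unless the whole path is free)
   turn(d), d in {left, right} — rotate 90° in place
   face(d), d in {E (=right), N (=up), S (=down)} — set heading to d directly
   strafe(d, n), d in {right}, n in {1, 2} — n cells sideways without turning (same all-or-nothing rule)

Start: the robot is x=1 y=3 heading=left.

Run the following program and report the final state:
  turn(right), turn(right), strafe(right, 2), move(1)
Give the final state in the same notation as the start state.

x=2 y=1 heading=right

start: x=1 y=3 heading=left
t=1 turn(right) ⇒ x=1 y=3 heading=up
t=2 turn(right) ⇒ x=1 y=3 heading=right
t=3 strafe(right, 2) ⇒ x=1 y=1 heading=right
t=4 move(1) ⇒ x=2 y=1 heading=right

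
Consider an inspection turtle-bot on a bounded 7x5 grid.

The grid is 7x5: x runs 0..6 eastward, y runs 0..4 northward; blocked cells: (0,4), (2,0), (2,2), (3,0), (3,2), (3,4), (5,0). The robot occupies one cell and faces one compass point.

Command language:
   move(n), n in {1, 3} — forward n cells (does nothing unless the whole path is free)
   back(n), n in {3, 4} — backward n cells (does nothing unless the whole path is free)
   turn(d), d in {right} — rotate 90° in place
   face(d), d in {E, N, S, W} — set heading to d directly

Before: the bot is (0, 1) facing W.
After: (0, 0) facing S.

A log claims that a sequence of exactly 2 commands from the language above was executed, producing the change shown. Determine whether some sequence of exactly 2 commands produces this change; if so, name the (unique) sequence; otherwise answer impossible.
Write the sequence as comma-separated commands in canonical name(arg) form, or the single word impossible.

face(S), move(1)

key: position moved to (0,0) AND the heading swung to S — translation plus rotation needed
begin: (0, 1) facing W
step 1 (face(S)): (0, 1) facing S
step 2 (move(1)): (0, 0) facing S
uniquely the one of 81 2-step routes that fits.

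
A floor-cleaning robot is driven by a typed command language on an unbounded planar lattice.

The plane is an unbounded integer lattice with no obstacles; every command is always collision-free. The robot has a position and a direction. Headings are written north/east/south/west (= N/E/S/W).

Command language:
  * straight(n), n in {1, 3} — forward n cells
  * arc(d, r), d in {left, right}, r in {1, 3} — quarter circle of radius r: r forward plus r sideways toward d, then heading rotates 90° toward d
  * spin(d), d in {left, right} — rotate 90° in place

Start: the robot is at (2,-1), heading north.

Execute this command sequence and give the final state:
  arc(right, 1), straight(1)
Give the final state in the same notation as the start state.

at (4,0), heading east

start: at (2,-1), heading north
[1] after arc(right, 1): at (3,0), heading east
[2] after straight(1): at (4,0), heading east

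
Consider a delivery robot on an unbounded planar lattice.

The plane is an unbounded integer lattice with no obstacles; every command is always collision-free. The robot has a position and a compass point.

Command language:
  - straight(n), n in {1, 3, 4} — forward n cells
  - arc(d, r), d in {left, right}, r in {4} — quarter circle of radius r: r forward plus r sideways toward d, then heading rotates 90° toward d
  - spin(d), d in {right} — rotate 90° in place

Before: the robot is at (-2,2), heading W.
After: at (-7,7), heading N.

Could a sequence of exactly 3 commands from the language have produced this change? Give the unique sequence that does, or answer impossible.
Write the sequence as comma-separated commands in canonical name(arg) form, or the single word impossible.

key: cell and facing (now N) both changed — the 3 commands mix motion and turning
start: at (-2,2), heading W
[1] after straight(1): at (-3,2), heading W
[2] after arc(right, 4): at (-7,6), heading N
[3] after straight(1): at (-7,7), heading N
all 216 alternatives checked — unique.

straight(1), arc(right, 4), straight(1)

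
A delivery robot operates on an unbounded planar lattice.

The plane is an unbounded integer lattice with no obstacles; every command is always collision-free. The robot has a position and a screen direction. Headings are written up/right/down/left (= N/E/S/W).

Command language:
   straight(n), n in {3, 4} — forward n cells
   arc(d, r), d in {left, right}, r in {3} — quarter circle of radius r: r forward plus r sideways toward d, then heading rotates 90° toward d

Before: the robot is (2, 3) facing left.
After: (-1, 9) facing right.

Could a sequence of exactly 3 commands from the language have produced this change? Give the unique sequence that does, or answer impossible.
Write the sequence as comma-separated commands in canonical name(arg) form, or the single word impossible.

key: order matters: swapping straight(3) and arc(right, 3) lands elsewhere
from: (2, 3) facing left
1. straight(3) → (-1, 3) facing left
2. arc(right, 3) → (-4, 6) facing up
3. arc(right, 3) → (-1, 9) facing right
no rival 3-sequence matches.

straight(3), arc(right, 3), arc(right, 3)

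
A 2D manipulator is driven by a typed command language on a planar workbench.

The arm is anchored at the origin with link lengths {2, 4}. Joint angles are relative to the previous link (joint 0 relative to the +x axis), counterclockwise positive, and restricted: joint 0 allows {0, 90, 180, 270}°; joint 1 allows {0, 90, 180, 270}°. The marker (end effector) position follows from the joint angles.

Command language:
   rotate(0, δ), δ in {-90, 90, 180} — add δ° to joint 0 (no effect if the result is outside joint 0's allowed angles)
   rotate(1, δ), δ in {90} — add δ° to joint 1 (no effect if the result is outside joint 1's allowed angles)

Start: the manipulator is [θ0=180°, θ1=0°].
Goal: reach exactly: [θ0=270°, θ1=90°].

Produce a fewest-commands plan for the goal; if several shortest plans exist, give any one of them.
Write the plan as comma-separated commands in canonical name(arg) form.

rotate(0, 90), rotate(1, 90)

from: [θ0=180°, θ1=0°]
[1] after rotate(0, 90): [θ0=270°, θ1=0°]
[2] after rotate(1, 90): [θ0=270°, θ1=90°]
no 1-step plan works, so 2 is optimal.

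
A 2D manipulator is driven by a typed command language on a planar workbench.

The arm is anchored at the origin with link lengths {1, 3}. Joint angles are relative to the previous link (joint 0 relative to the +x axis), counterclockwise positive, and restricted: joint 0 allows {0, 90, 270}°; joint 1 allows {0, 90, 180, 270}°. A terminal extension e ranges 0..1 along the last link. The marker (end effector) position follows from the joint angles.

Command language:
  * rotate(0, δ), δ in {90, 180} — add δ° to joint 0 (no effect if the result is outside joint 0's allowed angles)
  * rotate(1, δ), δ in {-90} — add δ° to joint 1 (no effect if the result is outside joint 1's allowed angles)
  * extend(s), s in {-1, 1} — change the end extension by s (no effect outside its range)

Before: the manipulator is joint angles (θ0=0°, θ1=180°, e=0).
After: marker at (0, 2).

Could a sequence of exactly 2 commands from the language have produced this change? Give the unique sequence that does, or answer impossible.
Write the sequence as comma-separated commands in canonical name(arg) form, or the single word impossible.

key: order matters: swapping rotate(0, 90) and rotate(0, 180) lands elsewhere
t0: joint angles (θ0=0°, θ1=180°, e=0)
t=1 rotate(0, 90) ⇒ joint angles (θ0=90°, θ1=180°, e=0)
t=2 rotate(0, 180) ⇒ joint angles (θ0=270°, θ1=180°, e=0)
uniquely the one of 25 2-step routes that fits.

rotate(0, 90), rotate(0, 180)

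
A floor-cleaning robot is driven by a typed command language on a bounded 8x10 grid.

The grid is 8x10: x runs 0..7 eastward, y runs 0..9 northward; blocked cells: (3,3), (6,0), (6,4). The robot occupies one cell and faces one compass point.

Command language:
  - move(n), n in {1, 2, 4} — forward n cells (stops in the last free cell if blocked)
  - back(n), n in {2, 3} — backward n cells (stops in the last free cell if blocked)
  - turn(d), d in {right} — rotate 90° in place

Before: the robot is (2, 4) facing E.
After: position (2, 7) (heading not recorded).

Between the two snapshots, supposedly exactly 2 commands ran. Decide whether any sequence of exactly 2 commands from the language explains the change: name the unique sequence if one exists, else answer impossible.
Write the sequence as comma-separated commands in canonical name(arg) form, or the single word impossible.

turn(right), back(3)

key: running back(3) before turn(right) would end elsewhere — order is forced
from: (2, 4) facing E
step 1 (turn(right)): (2, 4) facing S
step 2 (back(3)): (2, 7) facing S
no other 2-command option fits: unique.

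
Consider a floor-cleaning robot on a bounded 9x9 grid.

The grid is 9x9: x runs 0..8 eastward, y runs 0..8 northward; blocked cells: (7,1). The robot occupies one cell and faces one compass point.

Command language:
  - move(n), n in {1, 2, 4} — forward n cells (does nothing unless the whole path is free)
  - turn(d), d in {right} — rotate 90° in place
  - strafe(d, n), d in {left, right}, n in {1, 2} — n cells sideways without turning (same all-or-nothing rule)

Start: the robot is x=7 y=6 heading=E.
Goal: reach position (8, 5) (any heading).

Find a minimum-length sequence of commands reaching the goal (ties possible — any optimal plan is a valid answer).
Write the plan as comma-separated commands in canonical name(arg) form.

start: x=7 y=6 heading=E
step 1 (move(1)): x=8 y=6 heading=E
step 2 (strafe(right, 1)): x=8 y=5 heading=E
minimal: 2 command(s), checked below 2.

move(1), strafe(right, 1)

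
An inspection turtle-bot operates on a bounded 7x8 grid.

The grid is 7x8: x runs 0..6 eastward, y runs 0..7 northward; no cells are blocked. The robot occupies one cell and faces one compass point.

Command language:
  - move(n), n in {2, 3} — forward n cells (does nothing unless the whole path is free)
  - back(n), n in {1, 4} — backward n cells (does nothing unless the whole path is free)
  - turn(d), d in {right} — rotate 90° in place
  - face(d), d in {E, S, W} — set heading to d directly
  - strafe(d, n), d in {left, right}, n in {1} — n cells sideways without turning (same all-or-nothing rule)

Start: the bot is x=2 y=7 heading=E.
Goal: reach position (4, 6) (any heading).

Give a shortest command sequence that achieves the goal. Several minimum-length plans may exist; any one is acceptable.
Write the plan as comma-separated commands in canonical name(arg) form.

t0: x=2 y=7 heading=E
[1] after move(2): x=4 y=7 heading=E
[2] after strafe(right, 1): x=4 y=6 heading=E
no 1-step plan works, so 2 is optimal.

move(2), strafe(right, 1)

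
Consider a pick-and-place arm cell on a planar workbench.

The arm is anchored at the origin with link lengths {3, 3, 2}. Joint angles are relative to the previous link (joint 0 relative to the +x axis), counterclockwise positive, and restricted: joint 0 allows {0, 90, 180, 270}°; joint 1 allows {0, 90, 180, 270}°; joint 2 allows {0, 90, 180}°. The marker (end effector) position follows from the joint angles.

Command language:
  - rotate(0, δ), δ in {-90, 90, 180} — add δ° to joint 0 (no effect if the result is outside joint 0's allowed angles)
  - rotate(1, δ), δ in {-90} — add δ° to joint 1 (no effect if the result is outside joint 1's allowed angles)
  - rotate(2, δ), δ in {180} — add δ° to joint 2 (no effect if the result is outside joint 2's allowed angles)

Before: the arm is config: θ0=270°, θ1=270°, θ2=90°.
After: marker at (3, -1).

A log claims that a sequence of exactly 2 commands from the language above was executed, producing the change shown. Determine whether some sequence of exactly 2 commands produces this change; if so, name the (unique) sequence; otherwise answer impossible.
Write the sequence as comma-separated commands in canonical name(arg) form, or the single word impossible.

begin: config: θ0=270°, θ1=270°, θ2=90°
t=1 rotate(1, -90) ⇒ config: θ0=270°, θ1=180°, θ2=90°
t=2 rotate(1, -90) ⇒ config: θ0=270°, θ1=90°, θ2=90°
no rival 2-sequence matches.

rotate(1, -90), rotate(1, -90)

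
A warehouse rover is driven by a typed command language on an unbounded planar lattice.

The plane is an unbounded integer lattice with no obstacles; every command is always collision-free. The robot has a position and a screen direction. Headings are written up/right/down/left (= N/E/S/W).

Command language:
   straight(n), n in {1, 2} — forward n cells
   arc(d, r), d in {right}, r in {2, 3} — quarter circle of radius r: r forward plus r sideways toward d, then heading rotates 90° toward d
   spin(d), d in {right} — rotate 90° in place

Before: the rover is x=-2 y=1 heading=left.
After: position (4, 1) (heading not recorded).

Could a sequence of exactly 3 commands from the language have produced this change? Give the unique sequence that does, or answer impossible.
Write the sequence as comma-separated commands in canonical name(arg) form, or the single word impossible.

spin(right), arc(right, 3), arc(right, 3)

key: order matters: swapping spin(right) and arc(right, 3) lands elsewhere
t0: x=-2 y=1 heading=left
1. spin(right) → x=-2 y=1 heading=up
2. arc(right, 3) → x=1 y=4 heading=right
3. arc(right, 3) → x=4 y=1 heading=down
no other 3-command option fits: unique.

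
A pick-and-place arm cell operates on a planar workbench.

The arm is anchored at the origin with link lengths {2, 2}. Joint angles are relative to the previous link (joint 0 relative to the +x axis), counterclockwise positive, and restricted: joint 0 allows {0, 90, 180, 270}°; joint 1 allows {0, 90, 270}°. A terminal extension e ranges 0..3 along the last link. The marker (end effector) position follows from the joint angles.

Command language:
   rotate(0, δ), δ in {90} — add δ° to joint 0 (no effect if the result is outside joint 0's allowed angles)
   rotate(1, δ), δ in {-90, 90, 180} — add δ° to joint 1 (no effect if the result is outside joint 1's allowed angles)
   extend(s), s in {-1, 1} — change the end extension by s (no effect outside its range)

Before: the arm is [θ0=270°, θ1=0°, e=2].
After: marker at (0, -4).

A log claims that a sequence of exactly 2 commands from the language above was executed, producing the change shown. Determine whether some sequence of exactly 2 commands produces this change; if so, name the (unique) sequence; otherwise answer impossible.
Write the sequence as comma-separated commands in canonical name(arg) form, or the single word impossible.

initial: [θ0=270°, θ1=0°, e=2]
t=1 extend(-1) ⇒ [θ0=270°, θ1=0°, e=1]
t=2 extend(-1) ⇒ [θ0=270°, θ1=0°, e=0]
all 36 alternatives checked — unique.

extend(-1), extend(-1)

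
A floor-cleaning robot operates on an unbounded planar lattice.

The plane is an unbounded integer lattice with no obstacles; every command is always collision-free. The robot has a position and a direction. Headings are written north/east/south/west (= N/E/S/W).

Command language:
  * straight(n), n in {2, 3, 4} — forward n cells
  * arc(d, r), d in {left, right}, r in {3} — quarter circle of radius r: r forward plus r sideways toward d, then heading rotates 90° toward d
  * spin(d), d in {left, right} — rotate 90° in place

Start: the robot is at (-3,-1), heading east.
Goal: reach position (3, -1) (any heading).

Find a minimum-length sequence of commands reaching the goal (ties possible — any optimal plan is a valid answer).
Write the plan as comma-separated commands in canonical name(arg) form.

from: at (-3,-1), heading east
step 1 (straight(3)): at (0,-1), heading east
step 2 (straight(3)): at (3,-1), heading east
no 1-step plan works, so 2 is optimal.

straight(3), straight(3)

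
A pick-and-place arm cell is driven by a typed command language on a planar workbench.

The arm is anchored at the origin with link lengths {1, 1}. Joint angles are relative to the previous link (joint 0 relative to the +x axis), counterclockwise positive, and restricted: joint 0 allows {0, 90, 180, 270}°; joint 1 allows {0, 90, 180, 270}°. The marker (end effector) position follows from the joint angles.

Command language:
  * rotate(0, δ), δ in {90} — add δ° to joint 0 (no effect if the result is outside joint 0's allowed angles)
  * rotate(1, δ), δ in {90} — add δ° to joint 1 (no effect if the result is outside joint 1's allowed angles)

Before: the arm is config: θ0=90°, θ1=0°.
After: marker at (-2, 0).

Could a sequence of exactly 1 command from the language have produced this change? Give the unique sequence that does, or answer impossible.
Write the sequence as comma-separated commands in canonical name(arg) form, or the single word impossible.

initial: config: θ0=90°, θ1=0°
step 1 (rotate(0, 90)): config: θ0=180°, θ1=0°
no rival 1-sequence matches.

rotate(0, 90)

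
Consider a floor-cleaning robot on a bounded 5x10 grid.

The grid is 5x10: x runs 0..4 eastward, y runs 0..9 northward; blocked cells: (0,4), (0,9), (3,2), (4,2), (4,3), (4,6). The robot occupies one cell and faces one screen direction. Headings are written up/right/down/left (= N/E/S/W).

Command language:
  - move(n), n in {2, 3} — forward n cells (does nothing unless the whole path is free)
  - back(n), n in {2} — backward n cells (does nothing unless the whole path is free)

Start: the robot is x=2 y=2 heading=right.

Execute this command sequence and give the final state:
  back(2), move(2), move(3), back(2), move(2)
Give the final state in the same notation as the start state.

initial: x=2 y=2 heading=right
t=1 back(2) ⇒ x=0 y=2 heading=right
t=2 move(2) ⇒ x=2 y=2 heading=right
t=3 move(3) ⇒ x=2 y=2 heading=right
t=4 back(2) ⇒ x=0 y=2 heading=right
t=5 move(2) ⇒ x=2 y=2 heading=right

x=2 y=2 heading=right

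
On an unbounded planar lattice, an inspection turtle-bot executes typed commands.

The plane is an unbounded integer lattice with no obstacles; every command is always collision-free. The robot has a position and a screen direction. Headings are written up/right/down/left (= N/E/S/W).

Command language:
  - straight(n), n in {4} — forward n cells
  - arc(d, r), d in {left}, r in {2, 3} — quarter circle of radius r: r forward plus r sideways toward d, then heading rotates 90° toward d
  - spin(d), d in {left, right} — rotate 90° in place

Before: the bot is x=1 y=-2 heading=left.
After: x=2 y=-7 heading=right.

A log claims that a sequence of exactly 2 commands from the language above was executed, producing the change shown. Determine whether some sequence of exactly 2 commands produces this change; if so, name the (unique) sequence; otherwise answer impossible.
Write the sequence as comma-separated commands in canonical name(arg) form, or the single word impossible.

key: position moved to (2,-7) AND the heading swung to E — translation plus rotation needed
begin: x=1 y=-2 heading=left
t=1 arc(left, 2) ⇒ x=-1 y=-4 heading=down
t=2 arc(left, 3) ⇒ x=2 y=-7 heading=right
no other 2-command option fits: unique.

arc(left, 2), arc(left, 3)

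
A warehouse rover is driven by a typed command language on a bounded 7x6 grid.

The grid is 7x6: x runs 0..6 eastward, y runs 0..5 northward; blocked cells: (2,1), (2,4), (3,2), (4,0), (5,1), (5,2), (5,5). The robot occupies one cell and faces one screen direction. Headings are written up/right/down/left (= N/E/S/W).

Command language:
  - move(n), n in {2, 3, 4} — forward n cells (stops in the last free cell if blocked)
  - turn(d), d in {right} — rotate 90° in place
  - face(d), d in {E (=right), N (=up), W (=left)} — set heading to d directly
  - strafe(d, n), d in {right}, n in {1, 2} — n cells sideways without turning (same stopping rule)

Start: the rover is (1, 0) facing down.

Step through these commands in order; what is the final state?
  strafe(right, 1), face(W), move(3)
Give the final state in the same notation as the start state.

(0, 0) facing left

begin: (1, 0) facing down
t=1 strafe(right, 1) ⇒ (0, 0) facing down
t=2 face(W) ⇒ (0, 0) facing left
t=3 move(3) ⇒ (0, 0) facing left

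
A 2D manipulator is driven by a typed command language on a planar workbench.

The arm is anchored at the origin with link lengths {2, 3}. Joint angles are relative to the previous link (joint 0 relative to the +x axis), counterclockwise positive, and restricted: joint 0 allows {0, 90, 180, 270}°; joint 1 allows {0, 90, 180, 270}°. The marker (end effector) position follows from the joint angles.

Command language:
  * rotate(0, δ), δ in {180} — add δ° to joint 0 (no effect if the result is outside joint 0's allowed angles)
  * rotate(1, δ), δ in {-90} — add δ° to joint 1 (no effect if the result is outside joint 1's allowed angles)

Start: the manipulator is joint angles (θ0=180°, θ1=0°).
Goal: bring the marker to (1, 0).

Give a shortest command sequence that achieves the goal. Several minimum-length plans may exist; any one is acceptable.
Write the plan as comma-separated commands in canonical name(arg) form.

rotate(1, -90), rotate(1, -90)

initial: joint angles (θ0=180°, θ1=0°)
[1] after rotate(1, -90): joint angles (θ0=180°, θ1=270°)
[2] after rotate(1, -90): joint angles (θ0=180°, θ1=180°)
shorter routes all fall short; 2 is best.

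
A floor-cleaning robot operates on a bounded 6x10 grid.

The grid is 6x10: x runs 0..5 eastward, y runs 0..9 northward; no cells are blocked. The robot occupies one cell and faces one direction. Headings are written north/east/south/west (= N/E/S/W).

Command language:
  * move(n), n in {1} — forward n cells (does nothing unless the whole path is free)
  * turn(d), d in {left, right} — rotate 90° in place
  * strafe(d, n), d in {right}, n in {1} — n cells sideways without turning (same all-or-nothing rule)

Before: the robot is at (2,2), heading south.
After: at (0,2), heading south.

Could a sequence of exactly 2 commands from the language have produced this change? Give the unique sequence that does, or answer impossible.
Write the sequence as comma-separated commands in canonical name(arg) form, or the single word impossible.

key: still facing S at the end — nothing in the sequence rotates
t0: at (2,2), heading south
[1] after strafe(right, 1): at (1,2), heading south
[2] after strafe(right, 1): at (0,2), heading south
uniquely the one of 16 2-step routes that fits.

strafe(right, 1), strafe(right, 1)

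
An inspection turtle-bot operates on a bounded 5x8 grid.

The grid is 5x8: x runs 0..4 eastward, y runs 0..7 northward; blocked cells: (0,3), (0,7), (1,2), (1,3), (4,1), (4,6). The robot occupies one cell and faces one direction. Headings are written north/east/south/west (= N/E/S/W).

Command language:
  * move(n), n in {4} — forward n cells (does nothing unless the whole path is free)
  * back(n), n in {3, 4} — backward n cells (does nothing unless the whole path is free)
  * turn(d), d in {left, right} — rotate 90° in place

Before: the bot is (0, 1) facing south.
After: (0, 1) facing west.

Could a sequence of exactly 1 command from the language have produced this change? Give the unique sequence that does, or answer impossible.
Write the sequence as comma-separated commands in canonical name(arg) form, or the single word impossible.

turn(right)

key: (0,1) unchanged — the single command moves nothing
t0: (0, 1) facing south
1. turn(right) → (0, 1) facing west
no rival 1-sequence matches.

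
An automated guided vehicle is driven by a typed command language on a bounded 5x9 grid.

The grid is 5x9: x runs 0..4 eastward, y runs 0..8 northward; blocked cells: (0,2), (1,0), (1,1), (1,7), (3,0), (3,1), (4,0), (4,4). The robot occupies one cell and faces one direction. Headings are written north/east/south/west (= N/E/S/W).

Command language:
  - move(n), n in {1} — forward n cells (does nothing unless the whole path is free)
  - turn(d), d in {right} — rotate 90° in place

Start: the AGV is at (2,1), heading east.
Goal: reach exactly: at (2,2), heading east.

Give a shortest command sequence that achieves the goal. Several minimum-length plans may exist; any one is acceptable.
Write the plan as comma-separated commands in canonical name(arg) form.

turn(right), turn(right), turn(right), move(1), turn(right)

initial: at (2,1), heading east
t=1 turn(right) ⇒ at (2,1), heading south
t=2 turn(right) ⇒ at (2,1), heading west
t=3 turn(right) ⇒ at (2,1), heading north
t=4 move(1) ⇒ at (2,2), heading north
t=5 turn(right) ⇒ at (2,2), heading east
shorter routes all fall short; 5 is best.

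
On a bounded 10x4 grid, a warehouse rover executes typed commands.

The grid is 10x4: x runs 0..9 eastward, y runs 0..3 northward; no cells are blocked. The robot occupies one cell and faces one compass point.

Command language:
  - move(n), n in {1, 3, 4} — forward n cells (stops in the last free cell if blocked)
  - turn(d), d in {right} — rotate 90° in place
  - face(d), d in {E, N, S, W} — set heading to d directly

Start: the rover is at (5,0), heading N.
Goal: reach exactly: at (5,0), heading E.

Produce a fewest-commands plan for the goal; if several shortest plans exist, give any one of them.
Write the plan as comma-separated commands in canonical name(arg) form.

begin: at (5,0), heading N
t=1 face(E) ⇒ at (5,0), heading E
minimal: 1 command(s), checked below 1.

face(E)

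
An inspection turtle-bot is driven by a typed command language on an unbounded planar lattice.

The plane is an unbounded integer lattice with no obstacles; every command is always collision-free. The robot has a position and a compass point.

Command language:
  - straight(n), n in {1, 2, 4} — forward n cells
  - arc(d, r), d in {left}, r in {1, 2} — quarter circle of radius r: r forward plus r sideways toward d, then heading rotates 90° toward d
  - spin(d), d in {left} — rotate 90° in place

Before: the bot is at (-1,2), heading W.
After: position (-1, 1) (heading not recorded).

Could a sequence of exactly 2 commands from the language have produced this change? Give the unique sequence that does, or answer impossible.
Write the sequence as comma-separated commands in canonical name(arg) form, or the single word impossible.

spin(left), straight(1)

key: order matters: swapping spin(left) and straight(1) lands elsewhere
t0: at (-1,2), heading W
step 1 (spin(left)): at (-1,2), heading S
step 2 (straight(1)): at (-1,1), heading S
no other 2-command option fits: unique.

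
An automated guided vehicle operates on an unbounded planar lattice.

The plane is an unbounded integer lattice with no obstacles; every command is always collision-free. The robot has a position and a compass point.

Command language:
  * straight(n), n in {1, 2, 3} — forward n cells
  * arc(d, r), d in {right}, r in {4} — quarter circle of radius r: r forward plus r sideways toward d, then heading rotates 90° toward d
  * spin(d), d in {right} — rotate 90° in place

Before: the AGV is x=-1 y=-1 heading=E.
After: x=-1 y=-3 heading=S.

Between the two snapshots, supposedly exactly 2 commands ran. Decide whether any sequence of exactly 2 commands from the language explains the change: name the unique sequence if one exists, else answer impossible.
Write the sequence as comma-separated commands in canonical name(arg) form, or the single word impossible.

key: running straight(2) before spin(right) would end elsewhere — order is forced
t0: x=-1 y=-1 heading=E
1. spin(right) → x=-1 y=-1 heading=S
2. straight(2) → x=-1 y=-3 heading=S
no rival 2-sequence matches.

spin(right), straight(2)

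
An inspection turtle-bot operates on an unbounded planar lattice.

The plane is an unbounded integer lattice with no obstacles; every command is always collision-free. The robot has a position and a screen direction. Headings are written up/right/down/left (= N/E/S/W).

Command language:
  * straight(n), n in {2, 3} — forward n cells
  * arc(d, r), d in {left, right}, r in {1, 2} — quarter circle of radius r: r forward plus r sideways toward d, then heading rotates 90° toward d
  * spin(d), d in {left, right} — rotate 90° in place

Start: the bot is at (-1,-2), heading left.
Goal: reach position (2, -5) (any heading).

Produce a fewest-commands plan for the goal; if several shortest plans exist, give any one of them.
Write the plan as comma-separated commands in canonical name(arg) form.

t0: at (-1,-2), heading left
1. arc(left, 1) → at (-2,-3), heading down
2. arc(left, 2) → at (0,-5), heading right
3. straight(2) → at (2,-5), heading right
nothing shorter than 3 reaches the goal.

arc(left, 1), arc(left, 2), straight(2)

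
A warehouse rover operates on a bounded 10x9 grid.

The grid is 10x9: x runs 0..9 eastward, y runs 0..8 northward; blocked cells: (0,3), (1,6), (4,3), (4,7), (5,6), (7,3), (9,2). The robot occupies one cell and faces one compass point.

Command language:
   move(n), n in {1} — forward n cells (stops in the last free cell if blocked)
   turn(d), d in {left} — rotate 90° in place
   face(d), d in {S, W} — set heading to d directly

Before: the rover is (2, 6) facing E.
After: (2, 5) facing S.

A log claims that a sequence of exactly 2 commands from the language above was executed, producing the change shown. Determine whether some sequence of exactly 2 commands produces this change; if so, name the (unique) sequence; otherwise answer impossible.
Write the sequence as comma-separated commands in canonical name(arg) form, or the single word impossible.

face(S), move(1)

key: position moved to (2,5) AND the heading swung to S — translation plus rotation needed
begin: (2, 6) facing E
[1] after face(S): (2, 6) facing S
[2] after move(1): (2, 5) facing S
uniquely the one of 16 2-step routes that fits.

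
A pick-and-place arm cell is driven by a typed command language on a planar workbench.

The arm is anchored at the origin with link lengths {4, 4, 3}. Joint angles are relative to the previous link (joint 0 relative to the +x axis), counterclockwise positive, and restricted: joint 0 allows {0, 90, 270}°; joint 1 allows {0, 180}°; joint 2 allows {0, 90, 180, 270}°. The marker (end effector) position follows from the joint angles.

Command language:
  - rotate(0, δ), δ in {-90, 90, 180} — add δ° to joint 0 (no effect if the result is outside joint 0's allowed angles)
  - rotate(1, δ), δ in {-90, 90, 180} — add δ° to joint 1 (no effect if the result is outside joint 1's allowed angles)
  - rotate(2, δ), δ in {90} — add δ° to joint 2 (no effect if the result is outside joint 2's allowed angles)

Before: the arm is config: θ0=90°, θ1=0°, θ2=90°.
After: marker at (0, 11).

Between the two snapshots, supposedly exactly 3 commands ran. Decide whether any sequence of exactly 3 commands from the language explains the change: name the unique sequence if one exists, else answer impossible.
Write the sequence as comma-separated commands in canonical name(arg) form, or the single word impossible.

t0: config: θ0=90°, θ1=0°, θ2=90°
t=1 rotate(2, 90) ⇒ config: θ0=90°, θ1=0°, θ2=180°
t=2 rotate(2, 90) ⇒ config: θ0=90°, θ1=0°, θ2=270°
t=3 rotate(2, 90) ⇒ config: θ0=90°, θ1=0°, θ2=0°
all 343 alternatives checked — unique.

rotate(2, 90), rotate(2, 90), rotate(2, 90)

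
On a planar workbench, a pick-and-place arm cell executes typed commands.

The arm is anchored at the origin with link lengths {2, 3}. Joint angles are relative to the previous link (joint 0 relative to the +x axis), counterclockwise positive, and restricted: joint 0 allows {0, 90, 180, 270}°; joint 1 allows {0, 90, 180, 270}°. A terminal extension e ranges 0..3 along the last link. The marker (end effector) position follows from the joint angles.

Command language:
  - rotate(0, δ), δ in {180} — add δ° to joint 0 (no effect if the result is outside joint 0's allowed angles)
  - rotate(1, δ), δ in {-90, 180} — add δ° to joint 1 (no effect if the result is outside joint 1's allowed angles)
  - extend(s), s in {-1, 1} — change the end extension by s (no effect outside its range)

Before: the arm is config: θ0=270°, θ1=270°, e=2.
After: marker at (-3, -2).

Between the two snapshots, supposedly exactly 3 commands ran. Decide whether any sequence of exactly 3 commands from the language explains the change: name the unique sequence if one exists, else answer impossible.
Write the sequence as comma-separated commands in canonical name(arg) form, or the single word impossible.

extend(-1), extend(-1), extend(-1)

initial: config: θ0=270°, θ1=270°, e=2
t=1 extend(-1) ⇒ config: θ0=270°, θ1=270°, e=1
t=2 extend(-1) ⇒ config: θ0=270°, θ1=270°, e=0
t=3 extend(-1) ⇒ config: θ0=270°, θ1=270°, e=0
all 125 alternatives checked — unique.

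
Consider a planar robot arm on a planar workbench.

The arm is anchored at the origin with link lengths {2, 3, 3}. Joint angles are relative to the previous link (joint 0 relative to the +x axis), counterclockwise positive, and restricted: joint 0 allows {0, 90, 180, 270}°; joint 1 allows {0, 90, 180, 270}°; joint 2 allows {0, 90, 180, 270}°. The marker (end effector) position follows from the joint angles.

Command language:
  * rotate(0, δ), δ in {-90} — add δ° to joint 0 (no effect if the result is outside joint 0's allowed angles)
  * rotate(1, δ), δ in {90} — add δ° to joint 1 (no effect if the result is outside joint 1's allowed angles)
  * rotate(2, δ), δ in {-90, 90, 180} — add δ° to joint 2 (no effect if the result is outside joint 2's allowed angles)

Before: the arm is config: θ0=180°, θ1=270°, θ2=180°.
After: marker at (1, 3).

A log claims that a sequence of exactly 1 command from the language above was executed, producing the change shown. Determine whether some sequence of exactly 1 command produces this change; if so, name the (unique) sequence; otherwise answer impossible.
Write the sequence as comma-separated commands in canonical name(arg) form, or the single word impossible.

from: config: θ0=180°, θ1=270°, θ2=180°
t=1 rotate(2, 90) ⇒ config: θ0=180°, θ1=270°, θ2=270°
no other 1-command option fits: unique.

rotate(2, 90)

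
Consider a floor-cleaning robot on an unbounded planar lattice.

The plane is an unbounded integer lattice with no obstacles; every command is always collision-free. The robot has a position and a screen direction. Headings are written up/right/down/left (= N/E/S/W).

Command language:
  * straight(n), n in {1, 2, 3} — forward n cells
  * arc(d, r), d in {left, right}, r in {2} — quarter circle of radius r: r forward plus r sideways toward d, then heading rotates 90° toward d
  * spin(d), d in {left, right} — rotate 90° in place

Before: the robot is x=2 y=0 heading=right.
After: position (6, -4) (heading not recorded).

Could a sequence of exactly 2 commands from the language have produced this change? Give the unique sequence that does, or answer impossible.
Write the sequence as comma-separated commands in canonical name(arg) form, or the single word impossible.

key: running arc(left, 2) before arc(right, 2) would end elsewhere — order is forced
t0: x=2 y=0 heading=right
[1] after arc(right, 2): x=4 y=-2 heading=down
[2] after arc(left, 2): x=6 y=-4 heading=right
uniquely the one of 49 2-step routes that fits.

arc(right, 2), arc(left, 2)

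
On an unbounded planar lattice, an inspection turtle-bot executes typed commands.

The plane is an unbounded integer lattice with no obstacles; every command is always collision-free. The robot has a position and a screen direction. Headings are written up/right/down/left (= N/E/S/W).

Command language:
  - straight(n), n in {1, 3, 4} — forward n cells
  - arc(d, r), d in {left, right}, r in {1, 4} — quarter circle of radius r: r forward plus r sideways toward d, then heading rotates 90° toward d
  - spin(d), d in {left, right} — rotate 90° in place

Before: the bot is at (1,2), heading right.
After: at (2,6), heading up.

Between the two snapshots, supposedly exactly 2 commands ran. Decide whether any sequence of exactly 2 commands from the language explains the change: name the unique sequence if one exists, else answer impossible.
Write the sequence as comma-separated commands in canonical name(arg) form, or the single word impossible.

key: running straight(3) before arc(left, 1) would end elsewhere — order is forced
start: at (1,2), heading right
t=1 arc(left, 1) ⇒ at (2,3), heading up
t=2 straight(3) ⇒ at (2,6), heading up
all 81 alternatives checked — unique.

arc(left, 1), straight(3)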